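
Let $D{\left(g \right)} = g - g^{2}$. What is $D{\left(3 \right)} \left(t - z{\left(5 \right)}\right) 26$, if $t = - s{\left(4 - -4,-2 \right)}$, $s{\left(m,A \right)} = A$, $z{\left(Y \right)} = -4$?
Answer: $-936$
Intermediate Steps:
$t = 2$ ($t = \left(-1\right) \left(-2\right) = 2$)
$D{\left(3 \right)} \left(t - z{\left(5 \right)}\right) 26 = 3 \left(1 - 3\right) \left(2 - -4\right) 26 = 3 \left(1 - 3\right) \left(2 + 4\right) 26 = 3 \left(-2\right) 6 \cdot 26 = \left(-6\right) 6 \cdot 26 = \left(-36\right) 26 = -936$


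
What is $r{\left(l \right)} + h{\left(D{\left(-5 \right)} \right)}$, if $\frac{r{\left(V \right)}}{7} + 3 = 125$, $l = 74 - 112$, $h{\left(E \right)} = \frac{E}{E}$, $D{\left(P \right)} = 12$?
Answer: $855$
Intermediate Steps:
$h{\left(E \right)} = 1$
$l = -38$
$r{\left(V \right)} = 854$ ($r{\left(V \right)} = -21 + 7 \cdot 125 = -21 + 875 = 854$)
$r{\left(l \right)} + h{\left(D{\left(-5 \right)} \right)} = 854 + 1 = 855$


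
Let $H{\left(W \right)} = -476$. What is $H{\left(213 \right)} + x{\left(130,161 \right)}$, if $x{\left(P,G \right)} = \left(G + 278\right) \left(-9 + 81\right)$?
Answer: $31132$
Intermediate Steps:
$x{\left(P,G \right)} = 20016 + 72 G$ ($x{\left(P,G \right)} = \left(278 + G\right) 72 = 20016 + 72 G$)
$H{\left(213 \right)} + x{\left(130,161 \right)} = -476 + \left(20016 + 72 \cdot 161\right) = -476 + \left(20016 + 11592\right) = -476 + 31608 = 31132$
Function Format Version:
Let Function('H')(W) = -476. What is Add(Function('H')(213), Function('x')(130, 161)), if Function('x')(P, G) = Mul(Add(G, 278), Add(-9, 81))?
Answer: 31132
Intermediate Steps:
Function('x')(P, G) = Add(20016, Mul(72, G)) (Function('x')(P, G) = Mul(Add(278, G), 72) = Add(20016, Mul(72, G)))
Add(Function('H')(213), Function('x')(130, 161)) = Add(-476, Add(20016, Mul(72, 161))) = Add(-476, Add(20016, 11592)) = Add(-476, 31608) = 31132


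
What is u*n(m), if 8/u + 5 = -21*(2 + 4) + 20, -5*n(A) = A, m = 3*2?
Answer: 16/185 ≈ 0.086486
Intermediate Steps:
m = 6
n(A) = -A/5
u = -8/111 (u = 8/(-5 + (-21*(2 + 4) + 20)) = 8/(-5 + (-21*6 + 20)) = 8/(-5 + (-126 + 20)) = 8/(-5 - 106) = 8/(-111) = 8*(-1/111) = -8/111 ≈ -0.072072)
u*n(m) = -(-8)*6/555 = -8/111*(-6/5) = 16/185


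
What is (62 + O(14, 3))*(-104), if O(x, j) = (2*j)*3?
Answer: -8320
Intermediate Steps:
O(x, j) = 6*j
(62 + O(14, 3))*(-104) = (62 + 6*3)*(-104) = (62 + 18)*(-104) = 80*(-104) = -8320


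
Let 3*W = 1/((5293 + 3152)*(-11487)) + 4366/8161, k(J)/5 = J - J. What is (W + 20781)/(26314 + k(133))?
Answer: 24678063706905487/31248399784641165 ≈ 0.78974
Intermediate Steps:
k(J) = 0 (k(J) = 5*(J - J) = 5*0 = 0)
W = 423535675529/2375039886345 (W = (1/((5293 + 3152)*(-11487)) + 4366/8161)/3 = (-1/11487/8445 + 4366*(1/8161))/3 = ((1/8445)*(-1/11487) + 4366/8161)/3 = (-1/97007715 + 4366/8161)/3 = (⅓)*(423535675529/791679962115) = 423535675529/2375039886345 ≈ 0.17833)
(W + 20781)/(26314 + k(133)) = (423535675529/2375039886345 + 20781)/(26314 + 0) = (49356127413810974/2375039886345)/26314 = (49356127413810974/2375039886345)*(1/26314) = 24678063706905487/31248399784641165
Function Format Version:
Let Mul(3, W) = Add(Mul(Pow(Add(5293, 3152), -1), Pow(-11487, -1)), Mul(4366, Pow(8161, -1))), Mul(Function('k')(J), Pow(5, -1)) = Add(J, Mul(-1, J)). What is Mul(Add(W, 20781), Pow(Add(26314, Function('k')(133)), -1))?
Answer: Rational(24678063706905487, 31248399784641165) ≈ 0.78974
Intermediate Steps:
Function('k')(J) = 0 (Function('k')(J) = Mul(5, Add(J, Mul(-1, J))) = Mul(5, 0) = 0)
W = Rational(423535675529, 2375039886345) (W = Mul(Rational(1, 3), Add(Mul(Pow(Add(5293, 3152), -1), Pow(-11487, -1)), Mul(4366, Pow(8161, -1)))) = Mul(Rational(1, 3), Add(Mul(Pow(8445, -1), Rational(-1, 11487)), Mul(4366, Rational(1, 8161)))) = Mul(Rational(1, 3), Add(Mul(Rational(1, 8445), Rational(-1, 11487)), Rational(4366, 8161))) = Mul(Rational(1, 3), Add(Rational(-1, 97007715), Rational(4366, 8161))) = Mul(Rational(1, 3), Rational(423535675529, 791679962115)) = Rational(423535675529, 2375039886345) ≈ 0.17833)
Mul(Add(W, 20781), Pow(Add(26314, Function('k')(133)), -1)) = Mul(Add(Rational(423535675529, 2375039886345), 20781), Pow(Add(26314, 0), -1)) = Mul(Rational(49356127413810974, 2375039886345), Pow(26314, -1)) = Mul(Rational(49356127413810974, 2375039886345), Rational(1, 26314)) = Rational(24678063706905487, 31248399784641165)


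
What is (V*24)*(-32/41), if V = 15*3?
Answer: -34560/41 ≈ -842.93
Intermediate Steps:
V = 45
(V*24)*(-32/41) = (45*24)*(-32/41) = 1080*(-32*1/41) = 1080*(-32/41) = -34560/41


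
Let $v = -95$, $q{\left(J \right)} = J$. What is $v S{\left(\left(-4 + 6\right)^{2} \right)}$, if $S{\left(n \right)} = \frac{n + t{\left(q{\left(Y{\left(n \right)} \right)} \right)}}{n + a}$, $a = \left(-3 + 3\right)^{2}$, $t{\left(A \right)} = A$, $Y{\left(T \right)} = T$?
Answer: $-190$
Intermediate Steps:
$a = 0$ ($a = 0^{2} = 0$)
$S{\left(n \right)} = 2$ ($S{\left(n \right)} = \frac{n + n}{n + 0} = \frac{2 n}{n} = 2$)
$v S{\left(\left(-4 + 6\right)^{2} \right)} = \left(-95\right) 2 = -190$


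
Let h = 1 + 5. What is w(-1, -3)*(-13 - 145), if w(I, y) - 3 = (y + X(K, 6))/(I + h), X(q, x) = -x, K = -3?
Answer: -948/5 ≈ -189.60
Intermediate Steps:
h = 6
w(I, y) = 3 + (-6 + y)/(6 + I) (w(I, y) = 3 + (y - 1*6)/(I + 6) = 3 + (y - 6)/(6 + I) = 3 + (-6 + y)/(6 + I))
w(-1, -3)*(-13 - 145) = ((12 - 3 + 3*(-1))/(6 - 1))*(-13 - 145) = ((12 - 3 - 3)/5)*(-158) = ((1/5)*6)*(-158) = (6/5)*(-158) = -948/5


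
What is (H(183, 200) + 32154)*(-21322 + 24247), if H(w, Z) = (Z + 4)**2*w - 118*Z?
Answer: 22301024850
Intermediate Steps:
H(w, Z) = -118*Z + w*(4 + Z)**2 (H(w, Z) = (4 + Z)**2*w - 118*Z = w*(4 + Z)**2 - 118*Z = -118*Z + w*(4 + Z)**2)
(H(183, 200) + 32154)*(-21322 + 24247) = ((-118*200 + 183*(4 + 200)**2) + 32154)*(-21322 + 24247) = ((-23600 + 183*204**2) + 32154)*2925 = ((-23600 + 183*41616) + 32154)*2925 = ((-23600 + 7615728) + 32154)*2925 = (7592128 + 32154)*2925 = 7624282*2925 = 22301024850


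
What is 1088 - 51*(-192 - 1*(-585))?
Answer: -18955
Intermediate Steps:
1088 - 51*(-192 - 1*(-585)) = 1088 - 51*(-192 + 585) = 1088 - 51*393 = 1088 - 20043 = -18955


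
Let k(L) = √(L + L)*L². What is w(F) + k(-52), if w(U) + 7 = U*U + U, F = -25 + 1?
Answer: 545 + 5408*I*√26 ≈ 545.0 + 27576.0*I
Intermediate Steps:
F = -24
w(U) = -7 + U + U² (w(U) = -7 + (U*U + U) = -7 + (U² + U) = -7 + (U + U²) = -7 + U + U²)
k(L) = √2*L^(5/2) (k(L) = √(2*L)*L² = (√2*√L)*L² = √2*L^(5/2))
w(F) + k(-52) = (-7 - 24 + (-24)²) + √2*(-52)^(5/2) = (-7 - 24 + 576) + √2*(5408*I*√13) = 545 + 5408*I*√26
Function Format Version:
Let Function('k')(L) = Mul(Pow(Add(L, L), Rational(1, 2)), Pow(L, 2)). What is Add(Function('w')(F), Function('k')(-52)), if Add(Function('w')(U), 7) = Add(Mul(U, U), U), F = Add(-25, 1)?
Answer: Add(545, Mul(5408, I, Pow(26, Rational(1, 2)))) ≈ Add(545.00, Mul(27576., I))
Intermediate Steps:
F = -24
Function('w')(U) = Add(-7, U, Pow(U, 2)) (Function('w')(U) = Add(-7, Add(Mul(U, U), U)) = Add(-7, Add(Pow(U, 2), U)) = Add(-7, Add(U, Pow(U, 2))) = Add(-7, U, Pow(U, 2)))
Function('k')(L) = Mul(Pow(2, Rational(1, 2)), Pow(L, Rational(5, 2))) (Function('k')(L) = Mul(Pow(Mul(2, L), Rational(1, 2)), Pow(L, 2)) = Mul(Mul(Pow(2, Rational(1, 2)), Pow(L, Rational(1, 2))), Pow(L, 2)) = Mul(Pow(2, Rational(1, 2)), Pow(L, Rational(5, 2))))
Add(Function('w')(F), Function('k')(-52)) = Add(Add(-7, -24, Pow(-24, 2)), Mul(Pow(2, Rational(1, 2)), Pow(-52, Rational(5, 2)))) = Add(Add(-7, -24, 576), Mul(Pow(2, Rational(1, 2)), Mul(5408, I, Pow(13, Rational(1, 2))))) = Add(545, Mul(5408, I, Pow(26, Rational(1, 2))))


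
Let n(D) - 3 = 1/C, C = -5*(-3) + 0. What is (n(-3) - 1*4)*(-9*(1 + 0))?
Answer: 42/5 ≈ 8.4000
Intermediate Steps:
C = 15 (C = 15 + 0 = 15)
n(D) = 46/15 (n(D) = 3 + 1/15 = 46/15)
(n(-3) - 1*4)*(-9*(1 + 0)) = (46/15 - 1*4)*(-9*(1 + 0)) = (46/15 - 4)*(-9*1) = -14/15*(-9) = 42/5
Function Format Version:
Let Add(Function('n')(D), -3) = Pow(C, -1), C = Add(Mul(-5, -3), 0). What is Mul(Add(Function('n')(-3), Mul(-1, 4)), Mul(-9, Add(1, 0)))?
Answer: Rational(42, 5) ≈ 8.4000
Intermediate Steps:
C = 15 (C = Add(15, 0) = 15)
Function('n')(D) = Rational(46, 15) (Function('n')(D) = Add(3, Pow(15, -1)) = Add(3, Rational(1, 15)) = Rational(46, 15))
Mul(Add(Function('n')(-3), Mul(-1, 4)), Mul(-9, Add(1, 0))) = Mul(Add(Rational(46, 15), Mul(-1, 4)), Mul(-9, Add(1, 0))) = Mul(Add(Rational(46, 15), -4), Mul(-9, 1)) = Mul(Rational(-14, 15), -9) = Rational(42, 5)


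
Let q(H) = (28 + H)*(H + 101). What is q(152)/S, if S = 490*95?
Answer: 4554/4655 ≈ 0.97830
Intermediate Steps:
S = 46550
q(H) = (28 + H)*(101 + H)
q(152)/S = (2828 + 152**2 + 129*152)/46550 = (2828 + 23104 + 19608)*(1/46550) = 45540*(1/46550) = 4554/4655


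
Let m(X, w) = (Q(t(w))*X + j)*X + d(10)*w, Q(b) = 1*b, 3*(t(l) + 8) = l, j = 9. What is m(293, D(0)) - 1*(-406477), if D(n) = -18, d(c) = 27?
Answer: -793258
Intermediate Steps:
t(l) = -8 + l/3
Q(b) = b
m(X, w) = 27*w + X*(9 + X*(-8 + w/3)) (m(X, w) = ((-8 + w/3)*X + 9)*X + 27*w = (X*(-8 + w/3) + 9)*X + 27*w = (9 + X*(-8 + w/3))*X + 27*w = X*(9 + X*(-8 + w/3)) + 27*w = 27*w + X*(9 + X*(-8 + w/3)))
m(293, D(0)) - 1*(-406477) = (9*293 + 27*(-18) + (⅓)*293²*(-24 - 18)) - 1*(-406477) = (2637 - 486 + (⅓)*85849*(-42)) + 406477 = (2637 - 486 - 1201886) + 406477 = -1199735 + 406477 = -793258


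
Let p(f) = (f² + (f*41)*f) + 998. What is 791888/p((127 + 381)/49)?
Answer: 135808792/945349 ≈ 143.66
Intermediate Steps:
p(f) = 998 + 42*f² (p(f) = (f² + (41*f)*f) + 998 = (f² + 41*f²) + 998 = 42*f² + 998 = 998 + 42*f²)
791888/p((127 + 381)/49) = 791888/(998 + 42*((127 + 381)/49)²) = 791888/(998 + 42*(508*(1/49))²) = 791888/(998 + 42*(508/49)²) = 791888/(998 + 42*(258064/2401)) = 791888/(998 + 1548384/343) = 791888/(1890698/343) = 791888*(343/1890698) = 135808792/945349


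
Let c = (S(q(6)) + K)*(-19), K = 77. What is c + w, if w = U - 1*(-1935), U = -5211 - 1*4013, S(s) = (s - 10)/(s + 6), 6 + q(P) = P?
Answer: -26161/3 ≈ -8720.3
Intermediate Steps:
q(P) = -6 + P
S(s) = (-10 + s)/(6 + s)
U = -9224 (U = -5211 - 4013 = -9224)
c = -4294/3 (c = ((-10 + (-6 + 6))/(6 + (-6 + 6)) + 77)*(-19) = ((-10 + 0)/(6 + 0) + 77)*(-19) = (-10/6 + 77)*(-19) = ((⅙)*(-10) + 77)*(-19) = (-5/3 + 77)*(-19) = (226/3)*(-19) = -4294/3 ≈ -1431.3)
w = -7289 (w = -9224 - 1*(-1935) = -9224 + 1935 = -7289)
c + w = -4294/3 - 7289 = -26161/3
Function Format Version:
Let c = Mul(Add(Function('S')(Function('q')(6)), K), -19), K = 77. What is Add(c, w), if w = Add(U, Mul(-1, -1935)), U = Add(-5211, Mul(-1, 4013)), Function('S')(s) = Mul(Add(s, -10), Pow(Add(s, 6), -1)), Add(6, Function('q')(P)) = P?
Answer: Rational(-26161, 3) ≈ -8720.3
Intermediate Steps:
Function('q')(P) = Add(-6, P)
Function('S')(s) = Mul(Pow(Add(6, s), -1), Add(-10, s)) (Function('S')(s) = Mul(Add(-10, s), Pow(Add(6, s), -1)) = Mul(Pow(Add(6, s), -1), Add(-10, s)))
U = -9224 (U = Add(-5211, -4013) = -9224)
c = Rational(-4294, 3) (c = Mul(Add(Mul(Pow(Add(6, Add(-6, 6)), -1), Add(-10, Add(-6, 6))), 77), -19) = Mul(Add(Mul(Pow(Add(6, 0), -1), Add(-10, 0)), 77), -19) = Mul(Add(Mul(Pow(6, -1), -10), 77), -19) = Mul(Add(Mul(Rational(1, 6), -10), 77), -19) = Mul(Add(Rational(-5, 3), 77), -19) = Mul(Rational(226, 3), -19) = Rational(-4294, 3) ≈ -1431.3)
w = -7289 (w = Add(-9224, Mul(-1, -1935)) = Add(-9224, 1935) = -7289)
Add(c, w) = Add(Rational(-4294, 3), -7289) = Rational(-26161, 3)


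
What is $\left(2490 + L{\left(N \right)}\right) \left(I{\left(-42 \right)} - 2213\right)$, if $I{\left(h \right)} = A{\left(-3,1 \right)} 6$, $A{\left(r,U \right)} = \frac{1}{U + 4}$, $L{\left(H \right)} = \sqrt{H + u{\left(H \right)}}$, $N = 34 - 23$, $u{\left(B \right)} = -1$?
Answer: $-5507382 - \frac{11059 \sqrt{10}}{5} \approx -5.5144 \cdot 10^{6}$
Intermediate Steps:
$N = 11$
$L{\left(H \right)} = \sqrt{-1 + H}$ ($L{\left(H \right)} = \sqrt{H - 1} = \sqrt{-1 + H}$)
$A{\left(r,U \right)} = \frac{1}{4 + U}$
$I{\left(h \right)} = \frac{6}{5}$ ($I{\left(h \right)} = \frac{1}{4 + 1} \cdot 6 = \frac{1}{5} \cdot 6 = \frac{6}{5}$)
$\left(2490 + L{\left(N \right)}\right) \left(I{\left(-42 \right)} - 2213\right) = \left(2490 + \sqrt{-1 + 11}\right) \left(\frac{6}{5} - 2213\right) = \left(2490 + \sqrt{10}\right) \left(- \frac{11059}{5}\right) = -5507382 - \frac{11059 \sqrt{10}}{5}$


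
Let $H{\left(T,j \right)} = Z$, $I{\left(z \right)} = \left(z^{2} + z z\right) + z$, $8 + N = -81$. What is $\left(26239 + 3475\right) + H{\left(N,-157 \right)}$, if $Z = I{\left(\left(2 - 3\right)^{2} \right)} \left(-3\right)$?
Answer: $29705$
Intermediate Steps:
$N = -89$ ($N = -8 - 81 = -89$)
$I{\left(z \right)} = z + 2 z^{2}$ ($I{\left(z \right)} = \left(z^{2} + z^{2}\right) + z = 2 z^{2} + z = z + 2 z^{2}$)
$Z = -9$ ($Z = \left(2 - 3\right)^{2} \left(1 + 2 \left(2 - 3\right)^{2}\right) \left(-3\right) = \left(-1\right)^{2} \left(1 + 2 \left(-1\right)^{2}\right) \left(-3\right) = 1 \left(1 + 2 \cdot 1\right) \left(-3\right) = 1 \left(1 + 2\right) \left(-3\right) = 1 \cdot 3 \left(-3\right) = 3 \left(-3\right) = -9$)
$H{\left(T,j \right)} = -9$
$\left(26239 + 3475\right) + H{\left(N,-157 \right)} = \left(26239 + 3475\right) - 9 = 29714 - 9 = 29705$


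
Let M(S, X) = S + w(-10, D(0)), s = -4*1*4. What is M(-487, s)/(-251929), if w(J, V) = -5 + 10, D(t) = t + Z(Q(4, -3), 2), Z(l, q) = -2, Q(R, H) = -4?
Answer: 482/251929 ≈ 0.0019132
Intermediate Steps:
s = -16 (s = -4*4 = -16)
D(t) = -2 + t (D(t) = t - 2 = -2 + t)
w(J, V) = 5
M(S, X) = 5 + S (M(S, X) = S + 5 = 5 + S)
M(-487, s)/(-251929) = (5 - 487)/(-251929) = -482*(-1/251929) = 482/251929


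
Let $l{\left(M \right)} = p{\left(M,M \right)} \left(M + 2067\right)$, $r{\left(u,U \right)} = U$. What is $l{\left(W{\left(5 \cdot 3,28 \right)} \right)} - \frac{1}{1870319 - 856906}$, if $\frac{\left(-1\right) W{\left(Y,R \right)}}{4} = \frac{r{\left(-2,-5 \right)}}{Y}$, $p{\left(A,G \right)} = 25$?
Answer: $\frac{157205691622}{3040239} \approx 51708.0$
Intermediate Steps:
$W{\left(Y,R \right)} = \frac{20}{Y}$ ($W{\left(Y,R \right)} = - 4 \left(- \frac{5}{Y}\right) = \frac{20}{Y}$)
$l{\left(M \right)} = 51675 + 25 M$ ($l{\left(M \right)} = 25 \left(M + 2067\right) = 25 \left(2067 + M\right) = 51675 + 25 M$)
$l{\left(W{\left(5 \cdot 3,28 \right)} \right)} - \frac{1}{1870319 - 856906} = \left(51675 + 25 \frac{20}{5 \cdot 3}\right) - \frac{1}{1870319 - 856906} = \left(51675 + 25 \cdot \frac{20}{15}\right) - \frac{1}{1013413} = \left(51675 + 25 \cdot 20 \cdot \frac{1}{15}\right) - \frac{1}{1013413} = \left(51675 + 25 \cdot \frac{4}{3}\right) - \frac{1}{1013413} = \left(51675 + \frac{100}{3}\right) - \frac{1}{1013413} = \frac{155125}{3} - \frac{1}{1013413} = \frac{157205691622}{3040239}$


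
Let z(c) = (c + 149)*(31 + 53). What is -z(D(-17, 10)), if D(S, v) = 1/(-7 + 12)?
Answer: -62664/5 ≈ -12533.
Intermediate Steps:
D(S, v) = ⅕ (D(S, v) = 1/5 = ⅕)
z(c) = 12516 + 84*c (z(c) = (149 + c)*84 = 12516 + 84*c)
-z(D(-17, 10)) = -(12516 + 84*(⅕)) = -(12516 + 84/5) = -1*62664/5 = -62664/5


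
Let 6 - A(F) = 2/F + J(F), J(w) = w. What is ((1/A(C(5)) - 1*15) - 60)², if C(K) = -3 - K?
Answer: 18241441/3249 ≈ 5614.5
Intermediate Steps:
A(F) = 6 - F - 2/F (A(F) = 6 - (2/F + F) = 6 - (F + 2/F) = 6 + (-F - 2/F) = 6 - F - 2/F)
((1/A(C(5)) - 1*15) - 60)² = ((1/(6 - (-3 - 1*5) - 2/(-3 - 1*5)) - 1*15) - 60)² = ((1/(6 - (-3 - 5) - 2/(-3 - 5)) - 15) - 60)² = ((1/(6 - 1*(-8) - 2/(-8)) - 15) - 60)² = ((1/(6 + 8 - 2*(-⅛)) - 15) - 60)² = ((1/(6 + 8 + ¼) - 15) - 60)² = ((1/(57/4) - 15) - 60)² = ((4/57 - 15) - 60)² = (-851/57 - 60)² = (-4271/57)² = 18241441/3249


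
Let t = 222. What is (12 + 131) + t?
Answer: 365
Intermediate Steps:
(12 + 131) + t = (12 + 131) + 222 = 143 + 222 = 365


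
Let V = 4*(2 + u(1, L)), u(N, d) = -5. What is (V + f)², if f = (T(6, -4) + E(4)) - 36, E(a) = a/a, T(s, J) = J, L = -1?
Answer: 2601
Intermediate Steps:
E(a) = 1
f = -39 (f = (-4 + 1) - 36 = -3 - 36 = -39)
V = -12 (V = 4*(2 - 5) = 4*(-3) = -12)
(V + f)² = (-12 - 39)² = (-51)² = 2601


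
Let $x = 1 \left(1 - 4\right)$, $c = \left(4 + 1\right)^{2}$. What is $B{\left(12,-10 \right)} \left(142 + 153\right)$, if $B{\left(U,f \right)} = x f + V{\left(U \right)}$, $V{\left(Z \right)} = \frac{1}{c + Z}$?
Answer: $\frac{327745}{37} \approx 8858.0$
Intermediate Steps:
$c = 25$ ($c = 5^{2} = 25$)
$x = -3$ ($x = 1 \left(-3\right) = -3$)
$V{\left(Z \right)} = \frac{1}{25 + Z}$
$B{\left(U,f \right)} = \frac{1}{25 + U} - 3 f$ ($B{\left(U,f \right)} = - 3 f + \frac{1}{25 + U} = \frac{1}{25 + U} - 3 f$)
$B{\left(12,-10 \right)} \left(142 + 153\right) = \frac{1 - - 30 \left(25 + 12\right)}{25 + 12} \left(142 + 153\right) = \frac{1 - \left(-30\right) 37}{37} \cdot 295 = \frac{1 + 1110}{37} \cdot 295 = \frac{1}{37} \cdot 1111 \cdot 295 = \frac{1111}{37} \cdot 295 = \frac{327745}{37}$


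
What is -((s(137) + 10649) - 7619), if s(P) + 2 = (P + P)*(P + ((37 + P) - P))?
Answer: -50704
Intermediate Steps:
s(P) = -2 + 2*P*(37 + P) (s(P) = -2 + (P + P)*(P + ((37 + P) - P)) = -2 + (2*P)*(P + 37) = -2 + (2*P)*(37 + P) = -2 + 2*P*(37 + P))
-((s(137) + 10649) - 7619) = -(((-2 + 2*137² + 74*137) + 10649) - 7619) = -(((-2 + 2*18769 + 10138) + 10649) - 7619) = -(((-2 + 37538 + 10138) + 10649) - 7619) = -((47674 + 10649) - 7619) = -(58323 - 7619) = -1*50704 = -50704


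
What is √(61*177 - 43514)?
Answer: I*√32717 ≈ 180.88*I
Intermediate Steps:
√(61*177 - 43514) = √(10797 - 43514) = √(-32717) = I*√32717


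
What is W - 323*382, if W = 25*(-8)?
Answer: -123586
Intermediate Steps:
W = -200
W - 323*382 = -200 - 323*382 = -200 - 123386 = -123586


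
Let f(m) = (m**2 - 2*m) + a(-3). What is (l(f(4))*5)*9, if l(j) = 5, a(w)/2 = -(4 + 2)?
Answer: 225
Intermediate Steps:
a(w) = -12 (a(w) = 2*(-(4 + 2)) = 2*(-1*6) = 2*(-6) = -12)
f(m) = -12 + m**2 - 2*m (f(m) = (m**2 - 2*m) - 12 = -12 + m**2 - 2*m)
(l(f(4))*5)*9 = (5*5)*9 = 25*9 = 225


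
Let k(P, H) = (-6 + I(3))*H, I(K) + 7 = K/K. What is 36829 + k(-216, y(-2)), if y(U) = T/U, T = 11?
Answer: 36895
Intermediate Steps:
I(K) = -6 (I(K) = -7 + K/K = -7 + 1 = -6)
y(U) = 11/U
k(P, H) = -12*H (k(P, H) = (-6 - 6)*H = -12*H)
36829 + k(-216, y(-2)) = 36829 - 132/(-2) = 36829 - 132*(-1)/2 = 36829 - 12*(-11/2) = 36829 + 66 = 36895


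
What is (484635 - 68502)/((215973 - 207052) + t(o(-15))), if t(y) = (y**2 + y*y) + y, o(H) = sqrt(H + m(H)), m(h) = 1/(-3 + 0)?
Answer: -1248399*I/(sqrt(138) - 26671*I) ≈ 46.807 - 0.020616*I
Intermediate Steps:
m(h) = -1/3 (m(h) = 1/(-3) = -1/3)
o(H) = sqrt(-1/3 + H) (o(H) = sqrt(H - 1/3) = sqrt(-1/3 + H))
t(y) = y + 2*y**2 (t(y) = (y**2 + y**2) + y = 2*y**2 + y = y + 2*y**2)
(484635 - 68502)/((215973 - 207052) + t(o(-15))) = (484635 - 68502)/((215973 - 207052) + (sqrt(-3 + 9*(-15))/3)*(1 + 2*(sqrt(-3 + 9*(-15))/3))) = 416133/(8921 + (sqrt(-3 - 135)/3)*(1 + 2*(sqrt(-3 - 135)/3))) = 416133/(8921 + (sqrt(-138)/3)*(1 + 2*(sqrt(-138)/3))) = 416133/(8921 + ((I*sqrt(138))/3)*(1 + 2*((I*sqrt(138))/3))) = 416133/(8921 + (I*sqrt(138)/3)*(1 + 2*(I*sqrt(138)/3))) = 416133/(8921 + (I*sqrt(138)/3)*(1 + 2*I*sqrt(138)/3)) = 416133/(8921 + I*sqrt(138)*(1 + 2*I*sqrt(138)/3)/3)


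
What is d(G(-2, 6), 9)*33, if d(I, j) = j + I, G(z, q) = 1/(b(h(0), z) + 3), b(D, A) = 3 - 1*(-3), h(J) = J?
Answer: 902/3 ≈ 300.67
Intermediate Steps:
b(D, A) = 6 (b(D, A) = 3 + 3 = 6)
G(z, q) = ⅑ (G(z, q) = 1/(6 + 3) = 1/9 = ⅑)
d(I, j) = I + j
d(G(-2, 6), 9)*33 = (⅑ + 9)*33 = (82/9)*33 = 902/3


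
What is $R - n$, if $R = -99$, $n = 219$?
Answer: $-318$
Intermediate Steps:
$R - n = -99 - 219 = -318$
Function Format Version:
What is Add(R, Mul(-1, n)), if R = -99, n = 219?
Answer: -318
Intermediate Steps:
Add(R, Mul(-1, n)) = Add(-99, Mul(-1, 219)) = Add(-99, -219) = -318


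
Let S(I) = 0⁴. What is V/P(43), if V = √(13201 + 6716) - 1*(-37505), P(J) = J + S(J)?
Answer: 37505/43 + 3*√2213/43 ≈ 875.49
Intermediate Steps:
S(I) = 0
P(J) = J (P(J) = J + 0 = J)
V = 37505 + 3*√2213 (V = √19917 + 37505 = 3*√2213 + 37505 = 37505 + 3*√2213 ≈ 37646.)
V/P(43) = (37505 + 3*√2213)/43 = (37505 + 3*√2213)*(1/43) = 37505/43 + 3*√2213/43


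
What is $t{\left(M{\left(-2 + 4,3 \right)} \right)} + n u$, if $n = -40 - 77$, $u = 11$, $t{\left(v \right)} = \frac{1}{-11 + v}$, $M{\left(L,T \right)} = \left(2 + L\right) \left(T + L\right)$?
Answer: $- \frac{11582}{9} \approx -1286.9$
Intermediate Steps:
$M{\left(L,T \right)} = \left(2 + L\right) \left(L + T\right)$
$n = -117$
$t{\left(M{\left(-2 + 4,3 \right)} \right)} + n u = \frac{1}{-11 + \left(\left(-2 + 4\right)^{2} + 2 \left(-2 + 4\right) + 2 \cdot 3 + \left(-2 + 4\right) 3\right)} - 1287 = \frac{1}{-11 + \left(2^{2} + 2 \cdot 2 + 6 + 2 \cdot 3\right)} - 1287 = \frac{1}{-11 + \left(4 + 4 + 6 + 6\right)} - 1287 = \frac{1}{-11 + 20} - 1287 = \frac{1}{9} - 1287 = - \frac{11582}{9}$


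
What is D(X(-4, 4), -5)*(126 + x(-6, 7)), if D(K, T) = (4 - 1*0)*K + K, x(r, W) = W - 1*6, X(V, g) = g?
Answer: 2540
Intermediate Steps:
x(r, W) = -6 + W (x(r, W) = W - 6 = -6 + W)
D(K, T) = 5*K (D(K, T) = (4 + 0)*K + K = 4*K + K = 5*K)
D(X(-4, 4), -5)*(126 + x(-6, 7)) = (5*4)*(126 + (-6 + 7)) = 20*(126 + 1) = 20*127 = 2540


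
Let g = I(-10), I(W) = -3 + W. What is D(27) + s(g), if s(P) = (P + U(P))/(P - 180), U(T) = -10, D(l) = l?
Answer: 5234/193 ≈ 27.119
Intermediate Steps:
g = -13 (g = -3 - 10 = -13)
s(P) = (-10 + P)/(-180 + P) (s(P) = (P - 10)/(P - 180) = (-10 + P)/(-180 + P))
D(27) + s(g) = 27 + (-10 - 13)/(-180 - 13) = 27 - 23/(-193) = 27 - 1/193*(-23) = 27 + 23/193 = 5234/193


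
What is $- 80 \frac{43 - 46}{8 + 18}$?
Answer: $\frac{120}{13} \approx 9.2308$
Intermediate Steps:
$- 80 \frac{43 - 46}{8 + 18} = - 80 \left(- \frac{3}{26}\right) = - 80 \left(\left(-3\right) \frac{1}{26}\right) = \left(-80\right) \left(- \frac{3}{26}\right) = \frac{120}{13}$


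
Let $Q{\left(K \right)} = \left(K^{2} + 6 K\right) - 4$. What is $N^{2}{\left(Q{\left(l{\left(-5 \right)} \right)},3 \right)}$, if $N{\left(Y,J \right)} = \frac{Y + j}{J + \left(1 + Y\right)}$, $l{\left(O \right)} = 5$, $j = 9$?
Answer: $\frac{144}{121} \approx 1.1901$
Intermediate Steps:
$Q{\left(K \right)} = -4 + K^{2} + 6 K$
$N{\left(Y,J \right)} = \frac{9 + Y}{1 + J + Y}$ ($N{\left(Y,J \right)} = \frac{Y + 9}{J + \left(1 + Y\right)} = \frac{9 + Y}{1 + J + Y}$)
$N^{2}{\left(Q{\left(l{\left(-5 \right)} \right)},3 \right)} = \left(\frac{9 + \left(-4 + 5^{2} + 6 \cdot 5\right)}{1 + 3 + \left(-4 + 5^{2} + 6 \cdot 5\right)}\right)^{2} = \left(\frac{9 + \left(-4 + 25 + 30\right)}{1 + 3 + \left(-4 + 25 + 30\right)}\right)^{2} = \left(\frac{9 + 51}{1 + 3 + 51}\right)^{2} = \left(\frac{1}{55} \cdot 60\right)^{2} = \left(\frac{12}{11}\right)^{2} = \frac{144}{121}$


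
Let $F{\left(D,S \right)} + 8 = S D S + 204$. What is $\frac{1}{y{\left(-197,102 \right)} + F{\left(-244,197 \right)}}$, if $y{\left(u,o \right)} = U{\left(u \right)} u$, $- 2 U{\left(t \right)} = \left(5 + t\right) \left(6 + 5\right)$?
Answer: $- \frac{1}{9677232} \approx -1.0334 \cdot 10^{-7}$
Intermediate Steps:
$U{\left(t \right)} = - \frac{55}{2} - \frac{11 t}{2}$ ($U{\left(t \right)} = - \frac{\left(5 + t\right) \left(6 + 5\right)}{2} = - \frac{\left(5 + t\right) 11}{2} = - \frac{55 + 11 t}{2} = - \frac{55}{2} - \frac{11 t}{2}$)
$F{\left(D,S \right)} = 196 + D S^{2}$ ($F{\left(D,S \right)} = -8 + \left(S D S + 204\right) = -8 + \left(D S S + 204\right) = -8 + \left(D S^{2} + 204\right) = -8 + \left(204 + D S^{2}\right) = 196 + D S^{2}$)
$y{\left(u,o \right)} = u \left(- \frac{55}{2} - \frac{11 u}{2}\right)$ ($y{\left(u,o \right)} = \left(- \frac{55}{2} - \frac{11 u}{2}\right) u = u \left(- \frac{55}{2} - \frac{11 u}{2}\right)$)
$\frac{1}{y{\left(-197,102 \right)} + F{\left(-244,197 \right)}} = \frac{1}{\left(- \frac{11}{2}\right) \left(-197\right) \left(5 - 197\right) + \left(196 - 244 \cdot 197^{2}\right)} = \frac{1}{\left(- \frac{11}{2}\right) \left(-197\right) \left(-192\right) + \left(196 - 9469396\right)} = \frac{1}{-208032 + \left(196 - 9469396\right)} = \frac{1}{-208032 - 9469200} = \frac{1}{-9677232} = - \frac{1}{9677232}$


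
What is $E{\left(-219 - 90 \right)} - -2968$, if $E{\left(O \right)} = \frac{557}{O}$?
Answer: $\frac{916555}{309} \approx 2966.2$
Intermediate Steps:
$E{\left(-219 - 90 \right)} - -2968 = \frac{557}{-219 - 90} - -2968 = \frac{557}{-309} + 2968 = 557 \left(- \frac{1}{309}\right) + 2968 = - \frac{557}{309} + 2968 = \frac{916555}{309}$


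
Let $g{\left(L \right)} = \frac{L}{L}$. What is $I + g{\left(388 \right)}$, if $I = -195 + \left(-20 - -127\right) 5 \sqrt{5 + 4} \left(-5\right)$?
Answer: $-8219$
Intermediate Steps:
$g{\left(L \right)} = 1$
$I = -8220$ ($I = -195 + \left(-20 + 127\right) 5 \sqrt{9} \left(-5\right) = -195 + 107 \cdot 5 \cdot 3 \left(-5\right) = -195 + 107 \cdot 15 \left(-5\right) = -195 + 107 \left(-75\right) = -195 - 8025 = -8220$)
$I + g{\left(388 \right)} = -8220 + 1 = -8219$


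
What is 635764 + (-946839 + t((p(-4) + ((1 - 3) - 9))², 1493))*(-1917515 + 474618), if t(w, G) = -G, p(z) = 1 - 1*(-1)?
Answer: 1368346033568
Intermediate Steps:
p(z) = 2 (p(z) = 1 + 1 = 2)
635764 + (-946839 + t((p(-4) + ((1 - 3) - 9))², 1493))*(-1917515 + 474618) = 635764 + (-946839 - 1*1493)*(-1917515 + 474618) = 635764 + (-946839 - 1493)*(-1442897) = 635764 - 948332*(-1442897) = 635764 + 1368345397804 = 1368346033568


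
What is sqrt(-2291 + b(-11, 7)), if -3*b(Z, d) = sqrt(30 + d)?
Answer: sqrt(-20619 - 3*sqrt(37))/3 ≈ 47.886*I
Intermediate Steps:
b(Z, d) = -sqrt(30 + d)/3
sqrt(-2291 + b(-11, 7)) = sqrt(-2291 - sqrt(30 + 7)/3) = sqrt(-2291 - sqrt(37)/3)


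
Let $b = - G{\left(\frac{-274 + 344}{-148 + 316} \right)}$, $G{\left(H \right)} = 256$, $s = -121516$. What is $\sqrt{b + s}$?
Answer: $2 i \sqrt{30443} \approx 348.96 i$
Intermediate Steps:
$b = -256$ ($b = \left(-1\right) 256 = -256$)
$\sqrt{b + s} = \sqrt{-256 - 121516} = \sqrt{-121772} = 2 i \sqrt{30443}$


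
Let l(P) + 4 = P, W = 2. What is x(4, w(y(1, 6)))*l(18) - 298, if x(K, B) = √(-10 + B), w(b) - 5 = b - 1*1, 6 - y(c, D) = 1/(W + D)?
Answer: -298 + 7*I*√2/2 ≈ -298.0 + 4.9497*I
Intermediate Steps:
l(P) = -4 + P
y(c, D) = 6 - 1/(2 + D)
w(b) = 4 + b (w(b) = 5 + (b - 1*1) = 5 + (b - 1) = 5 + (-1 + b) = 4 + b)
x(4, w(y(1, 6)))*l(18) - 298 = √(-10 + (4 + (11 + 6*6)/(2 + 6)))*(-4 + 18) - 298 = √(-10 + (4 + (11 + 36)/8))*14 - 298 = √(-10 + (4 + (⅛)*47))*14 - 298 = √(-10 + (4 + 47/8))*14 - 298 = √(-10 + 79/8)*14 - 298 = √(-⅛)*14 - 298 = (I*√2/4)*14 - 298 = 7*I*√2/2 - 298 = -298 + 7*I*√2/2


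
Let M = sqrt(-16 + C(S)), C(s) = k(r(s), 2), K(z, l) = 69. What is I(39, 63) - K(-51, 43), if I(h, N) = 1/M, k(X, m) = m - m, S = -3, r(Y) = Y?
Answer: -69 - I/4 ≈ -69.0 - 0.25*I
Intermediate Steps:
k(X, m) = 0
C(s) = 0
M = 4*I (M = sqrt(-16 + 0) = sqrt(-16) = 4*I ≈ 4.0*I)
I(h, N) = -I/4 (I(h, N) = 1/(4*I) = -I/4)
I(39, 63) - K(-51, 43) = -I/4 - 1*69 = -I/4 - 69 = -69 - I/4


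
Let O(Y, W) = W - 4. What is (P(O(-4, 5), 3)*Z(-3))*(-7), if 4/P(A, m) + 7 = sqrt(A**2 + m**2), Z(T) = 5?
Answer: 980/39 + 140*sqrt(10)/39 ≈ 36.480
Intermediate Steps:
O(Y, W) = -4 + W
P(A, m) = 4/(-7 + sqrt(A**2 + m**2))
(P(O(-4, 5), 3)*Z(-3))*(-7) = ((4/(-7 + sqrt((-4 + 5)**2 + 3**2)))*5)*(-7) = ((4/(-7 + sqrt(1**2 + 9)))*5)*(-7) = ((4/(-7 + sqrt(1 + 9)))*5)*(-7) = ((4/(-7 + sqrt(10)))*5)*(-7) = (20/(-7 + sqrt(10)))*(-7) = -140/(-7 + sqrt(10))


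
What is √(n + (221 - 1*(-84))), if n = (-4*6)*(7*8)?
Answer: I*√1039 ≈ 32.234*I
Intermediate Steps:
n = -1344 (n = -24*56 = -1344)
√(n + (221 - 1*(-84))) = √(-1344 + (221 - 1*(-84))) = √(-1344 + (221 + 84)) = √(-1344 + 305) = √(-1039) = I*√1039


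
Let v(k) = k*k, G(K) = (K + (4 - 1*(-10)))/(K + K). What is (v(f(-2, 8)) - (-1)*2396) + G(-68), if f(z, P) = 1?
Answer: 163023/68 ≈ 2397.4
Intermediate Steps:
G(K) = (14 + K)/(2*K) (G(K) = (K + (4 + 10))/((2*K)) = (K + 14)*(1/(2*K)) = (14 + K)*(1/(2*K)) = (14 + K)/(2*K))
v(k) = k²
(v(f(-2, 8)) - (-1)*2396) + G(-68) = (1² - (-1)*2396) + (½)*(14 - 68)/(-68) = (1 - 1*(-2396)) + (½)*(-1/68)*(-54) = (1 + 2396) + 27/68 = 2397 + 27/68 = 163023/68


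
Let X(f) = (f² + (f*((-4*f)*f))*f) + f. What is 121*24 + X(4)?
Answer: 1900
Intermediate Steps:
X(f) = f + f² - 4*f⁴ (X(f) = (f² + (f*(-4*f²))*f) + f = (f² + (-4*f³)*f) + f = (f² - 4*f⁴) + f = f + f² - 4*f⁴)
121*24 + X(4) = 121*24 + 4*(1 + 4 - 4*4³) = 2904 + 4*(1 + 4 - 4*64) = 2904 + 4*(1 + 4 - 256) = 2904 + 4*(-251) = 2904 - 1004 = 1900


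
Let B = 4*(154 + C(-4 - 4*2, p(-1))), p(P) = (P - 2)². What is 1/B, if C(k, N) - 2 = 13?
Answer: 1/676 ≈ 0.0014793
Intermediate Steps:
p(P) = (-2 + P)²
C(k, N) = 15 (C(k, N) = 2 + 13 = 15)
B = 676 (B = 4*(154 + 15) = 4*169 = 676)
1/B = 1/676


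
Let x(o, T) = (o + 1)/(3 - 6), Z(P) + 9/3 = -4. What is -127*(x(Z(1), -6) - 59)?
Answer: 7239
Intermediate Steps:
Z(P) = -7 (Z(P) = -3 - 4 = -7)
x(o, T) = -1/3 - o/3 (x(o, T) = (1 + o)/(-3) = (1 + o)*(-1/3) = -1/3 - o/3)
-127*(x(Z(1), -6) - 59) = -127*((-1/3 - 1/3*(-7)) - 59) = -127*((-1/3 + 7/3) - 59) = -127*(2 - 59) = -127*(-57) = 7239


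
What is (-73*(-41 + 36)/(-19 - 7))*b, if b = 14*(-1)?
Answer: 2555/13 ≈ 196.54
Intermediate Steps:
b = -14
(-73*(-41 + 36)/(-19 - 7))*b = -73*(-41 + 36)/(-19 - 7)*(-14) = -(-365)/(-26)*(-14) = -(-365)*(-1)/26*(-14) = -73*5/26*(-14) = -365/26*(-14) = 2555/13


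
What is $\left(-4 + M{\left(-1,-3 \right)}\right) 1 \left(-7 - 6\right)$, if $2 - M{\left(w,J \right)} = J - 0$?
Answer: $-13$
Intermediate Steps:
$M{\left(w,J \right)} = 2 - J$ ($M{\left(w,J \right)} = 2 - \left(J - 0\right) = 2 - \left(J + 0\right) = 2 - J$)
$\left(-4 + M{\left(-1,-3 \right)}\right) 1 \left(-7 - 6\right) = \left(-4 + \left(2 - -3\right)\right) 1 \left(-7 - 6\right) = \left(-4 + \left(2 + 3\right)\right) 1 \left(-13\right) = \left(-4 + 5\right) 1 \left(-13\right) = 1 \cdot 1 \left(-13\right) = 1 \left(-13\right) = -13$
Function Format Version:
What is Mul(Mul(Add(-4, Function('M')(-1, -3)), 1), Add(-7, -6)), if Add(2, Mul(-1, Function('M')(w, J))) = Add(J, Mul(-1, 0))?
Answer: -13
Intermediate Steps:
Function('M')(w, J) = Add(2, Mul(-1, J)) (Function('M')(w, J) = Add(2, Mul(-1, Add(J, Mul(-1, 0)))) = Add(2, Mul(-1, Add(J, 0))) = Add(2, Mul(-1, J)))
Mul(Mul(Add(-4, Function('M')(-1, -3)), 1), Add(-7, -6)) = Mul(Mul(Add(-4, Add(2, Mul(-1, -3))), 1), Add(-7, -6)) = Mul(Mul(Add(-4, Add(2, 3)), 1), -13) = Mul(Mul(Add(-4, 5), 1), -13) = Mul(Mul(1, 1), -13) = Mul(1, -13) = -13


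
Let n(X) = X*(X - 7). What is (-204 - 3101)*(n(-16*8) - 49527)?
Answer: 106576335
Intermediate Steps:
n(X) = X*(-7 + X)
(-204 - 3101)*(n(-16*8) - 49527) = (-204 - 3101)*((-16*8)*(-7 - 16*8) - 49527) = -3305*(-128*(-7 - 128) - 49527) = -3305*(-128*(-135) - 49527) = -3305*(17280 - 49527) = -3305*(-32247) = 106576335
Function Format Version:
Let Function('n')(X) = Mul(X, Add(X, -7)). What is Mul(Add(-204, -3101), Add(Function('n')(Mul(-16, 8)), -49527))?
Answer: 106576335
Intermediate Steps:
Function('n')(X) = Mul(X, Add(-7, X))
Mul(Add(-204, -3101), Add(Function('n')(Mul(-16, 8)), -49527)) = Mul(Add(-204, -3101), Add(Mul(Mul(-16, 8), Add(-7, Mul(-16, 8))), -49527)) = Mul(-3305, Add(Mul(-128, Add(-7, -128)), -49527)) = Mul(-3305, Add(Mul(-128, -135), -49527)) = Mul(-3305, Add(17280, -49527)) = Mul(-3305, -32247) = 106576335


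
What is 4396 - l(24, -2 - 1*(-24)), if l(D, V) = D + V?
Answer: 4350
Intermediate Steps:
4396 - l(24, -2 - 1*(-24)) = 4396 - (24 + (-2 - 1*(-24))) = 4396 - (24 + (-2 + 24)) = 4396 - (24 + 22) = 4396 - 1*46 = 4396 - 46 = 4350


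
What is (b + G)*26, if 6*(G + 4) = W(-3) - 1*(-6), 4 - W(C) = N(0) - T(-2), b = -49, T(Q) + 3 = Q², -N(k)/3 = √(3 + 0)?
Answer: -3991/3 + 13*√3 ≈ -1307.8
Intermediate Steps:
N(k) = -3*√3 (N(k) = -3*√(3 + 0) = -3*√3)
T(Q) = -3 + Q²
W(C) = 5 + 3*√3 (W(C) = 4 - (-3*√3 - (-3 + (-2)²)) = 4 - (-3*√3 - (-3 + 4)) = 4 - (-3*√3 - 1*1) = 4 - (-3*√3 - 1) = 4 - (-1 - 3*√3) = 4 + (1 + 3*√3) = 5 + 3*√3)
G = -13/6 + √3/2 (G = -4 + ((5 + 3*√3) - 1*(-6))/6 = -4 + ((5 + 3*√3) + 6)/6 = -4 + (11 + 3*√3)/6 = -4 + (11/6 + √3/2) = -13/6 + √3/2 ≈ -1.3006)
(b + G)*26 = (-49 + (-13/6 + √3/2))*26 = (-307/6 + √3/2)*26 = -3991/3 + 13*√3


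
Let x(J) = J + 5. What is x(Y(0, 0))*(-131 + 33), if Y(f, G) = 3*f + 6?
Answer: -1078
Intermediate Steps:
Y(f, G) = 6 + 3*f
x(J) = 5 + J
x(Y(0, 0))*(-131 + 33) = (5 + (6 + 3*0))*(-131 + 33) = (5 + (6 + 0))*(-98) = (5 + 6)*(-98) = 11*(-98) = -1078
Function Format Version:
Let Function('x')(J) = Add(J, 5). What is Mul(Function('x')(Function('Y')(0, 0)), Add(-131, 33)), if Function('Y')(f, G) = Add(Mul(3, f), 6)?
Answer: -1078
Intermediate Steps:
Function('Y')(f, G) = Add(6, Mul(3, f))
Function('x')(J) = Add(5, J)
Mul(Function('x')(Function('Y')(0, 0)), Add(-131, 33)) = Mul(Add(5, Add(6, Mul(3, 0))), Add(-131, 33)) = Mul(Add(5, Add(6, 0)), -98) = Mul(Add(5, 6), -98) = Mul(11, -98) = -1078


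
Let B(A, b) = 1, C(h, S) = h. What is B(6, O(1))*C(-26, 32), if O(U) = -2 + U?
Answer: -26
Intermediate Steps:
B(6, O(1))*C(-26, 32) = 1*(-26) = -26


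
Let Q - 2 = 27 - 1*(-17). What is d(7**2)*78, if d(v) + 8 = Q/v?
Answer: -26988/49 ≈ -550.78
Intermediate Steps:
Q = 46 (Q = 2 + (27 - 1*(-17)) = 2 + (27 + 17) = 2 + 44 = 46)
d(v) = -8 + 46/v
d(7**2)*78 = (-8 + 46/(7**2))*78 = (-8 + 46/49)*78 = -346/49*78 = -26988/49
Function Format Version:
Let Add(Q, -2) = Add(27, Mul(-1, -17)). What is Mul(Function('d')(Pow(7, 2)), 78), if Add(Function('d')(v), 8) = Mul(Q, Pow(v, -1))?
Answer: Rational(-26988, 49) ≈ -550.78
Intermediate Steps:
Q = 46 (Q = Add(2, Add(27, Mul(-1, -17))) = Add(2, Add(27, 17)) = Add(2, 44) = 46)
Function('d')(v) = Add(-8, Mul(46, Pow(v, -1)))
Mul(Function('d')(Pow(7, 2)), 78) = Mul(Add(-8, Mul(46, Pow(Pow(7, 2), -1))), 78) = Mul(Add(-8, Mul(46, Pow(49, -1))), 78) = Mul(Add(-8, Mul(46, Rational(1, 49))), 78) = Mul(Add(-8, Rational(46, 49)), 78) = Mul(Rational(-346, 49), 78) = Rational(-26988, 49)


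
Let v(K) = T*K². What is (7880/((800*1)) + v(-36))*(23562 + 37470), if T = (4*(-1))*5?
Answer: -7906741374/5 ≈ -1.5813e+9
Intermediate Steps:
T = -20 (T = -4*5 = -20)
v(K) = -20*K²
(7880/((800*1)) + v(-36))*(23562 + 37470) = (7880/((800*1)) - 20*(-36)²)*(23562 + 37470) = (7880/800 - 20*1296)*61032 = (7880*(1/800) - 25920)*61032 = (197/20 - 25920)*61032 = -518203/20*61032 = -7906741374/5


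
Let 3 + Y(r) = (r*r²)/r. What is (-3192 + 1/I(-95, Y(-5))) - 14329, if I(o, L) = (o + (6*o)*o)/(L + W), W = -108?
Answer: -947097741/54055 ≈ -17521.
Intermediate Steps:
Y(r) = -3 + r² (Y(r) = -3 + (r*r²)/r = -3 + r³/r = -3 + r²)
I(o, L) = (o + 6*o²)/(-108 + L) (I(o, L) = (o + (6*o)*o)/(L - 108) = (o + 6*o²)/(-108 + L))
(-3192 + 1/I(-95, Y(-5))) - 14329 = (-3192 + 1/(-95*(1 + 6*(-95))/(-108 + (-3 + (-5)²)))) - 14329 = (-3192 + 1/(-95*(1 - 570)/(-108 + (-3 + 25)))) - 14329 = (-3192 + 1/(-95*(-569)/(-108 + 22))) - 14329 = (-3192 + 1/(-95*(-569)/(-86))) - 14329 = (-3192 + 1/(-95*(-1/86)*(-569))) - 14329 = (-3192 + 1/(-54055/86)) - 14329 = (-3192 - 86/54055) - 14329 = -172543646/54055 - 14329 = -947097741/54055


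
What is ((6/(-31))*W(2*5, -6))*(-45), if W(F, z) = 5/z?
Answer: -225/31 ≈ -7.2581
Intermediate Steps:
((6/(-31))*W(2*5, -6))*(-45) = ((6/(-31))*(5/(-6)))*(-45) = ((6*(-1/31))*(5*(-1/6)))*(-45) = -6/31*(-5/6)*(-45) = (5/31)*(-45) = -225/31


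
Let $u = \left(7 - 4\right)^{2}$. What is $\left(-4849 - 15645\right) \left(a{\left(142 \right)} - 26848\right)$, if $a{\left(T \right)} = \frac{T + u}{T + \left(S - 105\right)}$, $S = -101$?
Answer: $\frac{17608680481}{32} \approx 5.5027 \cdot 10^{8}$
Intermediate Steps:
$u = 9$ ($u = 3^{2} = 9$)
$a{\left(T \right)} = \frac{9 + T}{-206 + T}$ ($a{\left(T \right)} = \frac{T + 9}{T - 206} = \frac{9 + T}{T - 206} = \frac{9 + T}{-206 + T}$)
$\left(-4849 - 15645\right) \left(a{\left(142 \right)} - 26848\right) = \left(-4849 - 15645\right) \left(\frac{9 + 142}{-206 + 142} - 26848\right) = - 20494 \left(\frac{1}{-64} \cdot 151 - 26848\right) = - 20494 \left(\left(- \frac{1}{64}\right) 151 - 26848\right) = - 20494 \left(- \frac{151}{64} - 26848\right) = \left(-20494\right) \left(- \frac{1718423}{64}\right) = \frac{17608680481}{32}$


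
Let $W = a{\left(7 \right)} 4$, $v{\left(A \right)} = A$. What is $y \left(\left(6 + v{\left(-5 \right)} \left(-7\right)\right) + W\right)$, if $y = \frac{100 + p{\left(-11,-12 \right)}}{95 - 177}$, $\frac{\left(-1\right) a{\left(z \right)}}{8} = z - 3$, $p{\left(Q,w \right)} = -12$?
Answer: $\frac{3828}{41} \approx 93.366$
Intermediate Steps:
$a{\left(z \right)} = 24 - 8 z$ ($a{\left(z \right)} = - 8 \left(z - 3\right) = - 8 \left(-3 + z\right) = 24 - 8 z$)
$W = -128$ ($W = \left(24 - 56\right) 4 = \left(-32\right) 4 = -128$)
$y = - \frac{44}{41}$ ($y = \frac{100 - 12}{95 - 177} = \frac{88}{-82} = 88 \left(- \frac{1}{82}\right) = - \frac{44}{41} \approx -1.0732$)
$y \left(\left(6 + v{\left(-5 \right)} \left(-7\right)\right) + W\right) = - \frac{44 \left(\left(6 - -35\right) - 128\right)}{41} = - \frac{44 \left(\left(6 + 35\right) - 128\right)}{41} = - \frac{44 \left(41 - 128\right)}{41} = \left(- \frac{44}{41}\right) \left(-87\right) = \frac{3828}{41}$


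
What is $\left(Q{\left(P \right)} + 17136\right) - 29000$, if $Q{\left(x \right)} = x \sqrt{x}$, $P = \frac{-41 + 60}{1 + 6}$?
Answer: $-11864 + \frac{19 \sqrt{133}}{49} \approx -11860.0$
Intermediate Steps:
$P = \frac{19}{7} \approx 2.7143$
$Q{\left(x \right)} = x^{\frac{3}{2}}$
$\left(Q{\left(P \right)} + 17136\right) - 29000 = \left(\left(\frac{19}{7}\right)^{\frac{3}{2}} + 17136\right) - 29000 = \left(\frac{19 \sqrt{133}}{49} + 17136\right) - 29000 = \left(17136 + \frac{19 \sqrt{133}}{49}\right) - 29000 = -11864 + \frac{19 \sqrt{133}}{49}$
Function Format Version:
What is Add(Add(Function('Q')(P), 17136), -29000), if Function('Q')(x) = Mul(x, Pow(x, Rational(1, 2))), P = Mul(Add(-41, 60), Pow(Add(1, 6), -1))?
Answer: Add(-11864, Mul(Rational(19, 49), Pow(133, Rational(1, 2)))) ≈ -11860.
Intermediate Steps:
P = Rational(19, 7) (P = Mul(19, Pow(7, -1)) = Mul(19, Rational(1, 7)) = Rational(19, 7) ≈ 2.7143)
Function('Q')(x) = Pow(x, Rational(3, 2))
Add(Add(Function('Q')(P), 17136), -29000) = Add(Add(Pow(Rational(19, 7), Rational(3, 2)), 17136), -29000) = Add(Add(Mul(Rational(19, 49), Pow(133, Rational(1, 2))), 17136), -29000) = Add(Add(17136, Mul(Rational(19, 49), Pow(133, Rational(1, 2)))), -29000) = Add(-11864, Mul(Rational(19, 49), Pow(133, Rational(1, 2))))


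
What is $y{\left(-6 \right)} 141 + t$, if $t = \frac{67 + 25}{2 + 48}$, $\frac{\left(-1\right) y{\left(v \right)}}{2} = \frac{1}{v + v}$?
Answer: $\frac{1267}{50} \approx 25.34$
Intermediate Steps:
$y{\left(v \right)} = - \frac{1}{v}$ ($y{\left(v \right)} = - \frac{2}{v + v} = - \frac{2}{2 v} = - 2 \frac{1}{2 v} = - \frac{1}{v}$)
$t = \frac{46}{25}$ ($t = \frac{92}{50} = 92 \cdot \frac{1}{50} = \frac{46}{25} \approx 1.84$)
$y{\left(-6 \right)} 141 + t = - \frac{1}{-6} \cdot 141 + \frac{46}{25} = \left(-1\right) \left(- \frac{1}{6}\right) 141 + \frac{46}{25} = \frac{1}{6} \cdot 141 + \frac{46}{25} = \frac{47}{2} + \frac{46}{25} = \frac{1267}{50}$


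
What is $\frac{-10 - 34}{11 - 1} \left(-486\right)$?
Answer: $\frac{10692}{5} \approx 2138.4$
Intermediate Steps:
$\frac{-10 - 34}{11 - 1} \left(-486\right) = - \frac{44}{10} \left(-486\right) = \left(-44\right) \frac{1}{10} \left(-486\right) = \left(- \frac{22}{5}\right) \left(-486\right) = \frac{10692}{5}$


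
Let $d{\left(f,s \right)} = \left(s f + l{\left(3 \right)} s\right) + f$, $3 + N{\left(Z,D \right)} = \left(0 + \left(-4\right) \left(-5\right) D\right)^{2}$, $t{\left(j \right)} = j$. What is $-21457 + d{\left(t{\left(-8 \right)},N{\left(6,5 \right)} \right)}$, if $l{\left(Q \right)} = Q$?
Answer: $-71450$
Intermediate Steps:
$N{\left(Z,D \right)} = -3 + 400 D^{2}$ ($N{\left(Z,D \right)} = -3 + \left(0 + \left(-4\right) \left(-5\right) D\right)^{2} = -3 + \left(0 + 20 D\right)^{2} = -3 + \left(20 D\right)^{2} = -3 + 400 D^{2}$)
$d{\left(f,s \right)} = f + 3 s + f s$ ($d{\left(f,s \right)} = \left(s f + 3 s\right) + f = \left(f s + 3 s\right) + f = \left(3 s + f s\right) + f = f + 3 s + f s$)
$-21457 + d{\left(t{\left(-8 \right)},N{\left(6,5 \right)} \right)} = -21457 - \left(8 + 5 \left(-3 + 400 \cdot 5^{2}\right)\right) = -21457 - \left(8 + 5 \left(-3 + 400 \cdot 25\right)\right) = -21457 - \left(8 + 5 \left(-3 + 10000\right)\right) = -21457 - 49993 = -71450$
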